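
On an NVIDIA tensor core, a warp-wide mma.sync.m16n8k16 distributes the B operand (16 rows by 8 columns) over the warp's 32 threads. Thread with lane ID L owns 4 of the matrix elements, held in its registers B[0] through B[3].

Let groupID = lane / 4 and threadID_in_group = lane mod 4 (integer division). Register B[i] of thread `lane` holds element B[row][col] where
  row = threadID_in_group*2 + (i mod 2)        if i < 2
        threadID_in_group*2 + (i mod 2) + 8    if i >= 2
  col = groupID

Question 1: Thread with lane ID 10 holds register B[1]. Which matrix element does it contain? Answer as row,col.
lane 10: gid=2 (10/4), tid=2 (10%4)
i=1: r=2*2+1+0=5, c=gid=2

5,2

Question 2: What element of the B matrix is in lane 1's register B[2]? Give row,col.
10,0

1: G=0,T=1
[2] (1*2+0+8,0) = (10,0)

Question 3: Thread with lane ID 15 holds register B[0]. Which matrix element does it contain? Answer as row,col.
6,3

lane 15: g=3 (15/4), t=3 (15%4)
i=0: r=3*2+0+0=6, c=g=3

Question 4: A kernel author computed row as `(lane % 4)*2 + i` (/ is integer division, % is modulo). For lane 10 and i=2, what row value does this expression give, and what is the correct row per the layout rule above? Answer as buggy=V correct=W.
buggy=6 correct=12

`(lane % 4)*2 + i`[10,2]->6
lane 10: gid=2 (10/4), tid=2 (10%4)
i=2: r=2*2+0+8=12, c=gid=2
row: 6 vs 12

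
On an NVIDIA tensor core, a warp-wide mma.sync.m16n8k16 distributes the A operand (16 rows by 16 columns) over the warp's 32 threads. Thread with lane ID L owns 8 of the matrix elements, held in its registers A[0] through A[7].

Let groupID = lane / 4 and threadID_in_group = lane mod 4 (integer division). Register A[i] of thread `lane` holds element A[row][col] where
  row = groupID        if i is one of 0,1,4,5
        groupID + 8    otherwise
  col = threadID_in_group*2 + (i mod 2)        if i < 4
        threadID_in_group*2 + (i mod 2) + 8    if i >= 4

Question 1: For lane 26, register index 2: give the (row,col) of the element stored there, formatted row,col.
14,4

26: gr=6,th=2
[2] (6+8,2*2+0+0) = (14,4)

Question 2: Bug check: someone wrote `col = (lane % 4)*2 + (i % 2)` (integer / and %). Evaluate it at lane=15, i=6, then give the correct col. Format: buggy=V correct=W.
buggy=6 correct=14

`(lane % 4)*2 + (i % 2)`[15,6]→6
lane 15: G=3 (15/4), T=3 (15%4)
i=6: r=3+8=11, c=3*2+0+8=14
col: 6 vs 14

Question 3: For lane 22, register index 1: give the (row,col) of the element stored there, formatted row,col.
lane 22=>22/4=5, 22 mod 4=2
i=1  r:5+0=>5  c:2·2+1+0=>5

5,5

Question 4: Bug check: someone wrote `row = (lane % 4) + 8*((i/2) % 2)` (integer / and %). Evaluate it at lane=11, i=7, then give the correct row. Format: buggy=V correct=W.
`(lane % 4) + 8*((i/2) % 2)`[11,7]⇒11
lane 11: gr=2 (11/4), th=3 (11%4)
i=7: r=2+8=10, c=3*2+1+8=15
row: 11 vs 10

buggy=11 correct=10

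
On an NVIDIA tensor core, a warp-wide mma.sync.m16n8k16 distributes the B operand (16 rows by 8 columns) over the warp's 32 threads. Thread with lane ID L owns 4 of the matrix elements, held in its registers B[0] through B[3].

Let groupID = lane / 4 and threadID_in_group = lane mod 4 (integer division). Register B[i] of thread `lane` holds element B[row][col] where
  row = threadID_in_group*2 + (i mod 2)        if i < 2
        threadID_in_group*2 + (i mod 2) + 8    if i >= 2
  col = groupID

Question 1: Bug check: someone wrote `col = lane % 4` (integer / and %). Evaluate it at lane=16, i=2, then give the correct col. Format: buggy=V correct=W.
`lane % 4`[16,2]⇒0
16: gr=4,th=0
[2] (0*2+0+8,4) = (8,4)
col: 0 vs 4

buggy=0 correct=4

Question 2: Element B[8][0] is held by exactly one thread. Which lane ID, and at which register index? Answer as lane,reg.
c:0=>grp=0  r:8=>rB=1,tig=0,lo=0
L=0*4+0=0  i=1*2+0=2

0,2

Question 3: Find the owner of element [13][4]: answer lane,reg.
18,3

c:4=>grp=4  r:13=>rB=1,tig=2,lo=1
L=4*4+2=18  i=1*2+1=3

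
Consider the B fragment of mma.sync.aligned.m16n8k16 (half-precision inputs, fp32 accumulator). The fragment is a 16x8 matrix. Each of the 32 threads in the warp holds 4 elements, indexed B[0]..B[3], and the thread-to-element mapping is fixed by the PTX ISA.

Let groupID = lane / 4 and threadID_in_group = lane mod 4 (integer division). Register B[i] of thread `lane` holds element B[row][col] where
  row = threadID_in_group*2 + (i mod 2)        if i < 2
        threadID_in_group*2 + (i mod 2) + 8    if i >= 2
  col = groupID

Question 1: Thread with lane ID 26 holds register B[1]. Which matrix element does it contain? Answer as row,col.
5,6

lane 26⇒26/4=6, 26 mod 4=2
i=1  r:2·2+1+0⇒5  c:6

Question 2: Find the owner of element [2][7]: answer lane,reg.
c=7->g=7  r=2->rb=0,t=1,b0=0
L=7*4+1=29  i=0*2+0=0

29,0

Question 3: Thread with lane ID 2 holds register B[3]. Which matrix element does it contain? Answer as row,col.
13,0

L=2->g=2>>2=0, t=2&3=2
[3]->row 2·2+1+8=13  col g=0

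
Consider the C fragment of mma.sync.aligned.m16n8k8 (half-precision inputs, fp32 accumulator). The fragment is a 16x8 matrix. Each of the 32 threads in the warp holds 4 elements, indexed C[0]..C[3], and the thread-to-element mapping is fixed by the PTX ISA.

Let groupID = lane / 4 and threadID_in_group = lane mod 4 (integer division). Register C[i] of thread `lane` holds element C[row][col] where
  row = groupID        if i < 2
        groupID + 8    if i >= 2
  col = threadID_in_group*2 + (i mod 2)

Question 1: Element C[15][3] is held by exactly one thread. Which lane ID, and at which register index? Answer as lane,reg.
r=15⇒gr=7,Rb=1  c=3⇒th=1,odd=1
L=7*4+1=29  i=1*2+1=3

29,3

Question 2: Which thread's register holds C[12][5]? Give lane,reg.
18,3

r=12⇒gr=4,Rb=1  c=5⇒th=2,odd=1
L=4*4+2=18  i=1*2+1=3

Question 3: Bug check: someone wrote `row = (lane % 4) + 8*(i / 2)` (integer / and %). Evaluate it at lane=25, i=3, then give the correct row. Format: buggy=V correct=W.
buggy=9 correct=14

`(lane % 4) + 8*(i / 2)`[25,3]=>9
lane 25: grp=6 (25/4), tig=1 (25%4)
i=3: r=6+8=14, c=1*2+1=3
row: 9 vs 14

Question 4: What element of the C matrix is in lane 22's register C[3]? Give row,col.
13,5

lane 22⇒22/4=5, 22 mod 4=2
i=3  r:5+8⇒13  c:2·2+1⇒5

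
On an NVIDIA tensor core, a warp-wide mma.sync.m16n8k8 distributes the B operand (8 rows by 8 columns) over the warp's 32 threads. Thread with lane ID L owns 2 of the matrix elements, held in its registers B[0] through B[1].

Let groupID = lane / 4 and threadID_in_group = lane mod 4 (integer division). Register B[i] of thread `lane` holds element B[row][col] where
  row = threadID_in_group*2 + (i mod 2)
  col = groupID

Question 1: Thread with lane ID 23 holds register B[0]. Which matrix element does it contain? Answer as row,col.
6,5

23: G=5,T=3
[0] (3*2+0,5) = (6,5)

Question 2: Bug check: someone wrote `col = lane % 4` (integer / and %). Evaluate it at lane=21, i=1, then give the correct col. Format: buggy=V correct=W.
`lane % 4`[21,1]=>1
21: grp=5,tig=1
[1] (1*2+1,5) = (3,5)
col: 1 vs 5

buggy=1 correct=5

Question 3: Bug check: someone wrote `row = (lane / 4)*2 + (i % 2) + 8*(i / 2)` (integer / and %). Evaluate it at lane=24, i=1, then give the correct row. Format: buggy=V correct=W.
buggy=13 correct=1

`(lane / 4)*2 + (i % 2) + 8*(i / 2)`[24,1]=>13
lane 24: grp=6 (24/4), tig=0 (24%4)
i=1: r=0*2+1=1, c=grp=6
row: 13 vs 1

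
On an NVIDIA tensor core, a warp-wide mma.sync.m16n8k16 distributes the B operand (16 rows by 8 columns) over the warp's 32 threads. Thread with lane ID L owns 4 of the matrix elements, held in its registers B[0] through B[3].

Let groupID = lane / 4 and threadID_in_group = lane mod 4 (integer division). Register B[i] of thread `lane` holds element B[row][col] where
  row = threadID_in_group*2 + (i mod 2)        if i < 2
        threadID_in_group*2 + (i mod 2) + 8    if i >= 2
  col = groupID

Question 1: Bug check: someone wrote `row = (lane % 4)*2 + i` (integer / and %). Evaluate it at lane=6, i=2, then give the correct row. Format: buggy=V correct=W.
buggy=6 correct=12

`(lane % 4)*2 + i`[6,2]->6
lane 6: gid=1 (6/4), tid=2 (6%4)
i=2: r=2*2+0+8=12, c=gid=1
row: 6 vs 12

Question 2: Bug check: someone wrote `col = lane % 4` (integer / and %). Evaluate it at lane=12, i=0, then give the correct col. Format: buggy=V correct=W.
`lane % 4`[12,0]⇒0
L=12⇒gr=12>>2=3, th=12&3=0
[0]⇒row 0·2+0+0=0  col gr=3
col: 0 vs 3

buggy=0 correct=3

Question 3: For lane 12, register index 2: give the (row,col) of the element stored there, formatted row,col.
lane 12: g=3 (12/4), t=0 (12%4)
i=2: r=0*2+0+8=8, c=g=3

8,3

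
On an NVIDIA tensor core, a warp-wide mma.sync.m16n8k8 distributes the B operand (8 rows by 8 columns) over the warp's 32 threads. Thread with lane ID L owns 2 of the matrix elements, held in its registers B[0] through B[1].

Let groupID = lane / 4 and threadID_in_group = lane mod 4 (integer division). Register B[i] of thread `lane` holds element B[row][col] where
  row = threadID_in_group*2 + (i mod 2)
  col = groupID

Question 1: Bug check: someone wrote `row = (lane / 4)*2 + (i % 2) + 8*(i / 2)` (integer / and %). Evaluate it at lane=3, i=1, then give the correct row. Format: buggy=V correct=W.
`(lane / 4)*2 + (i % 2) + 8*(i / 2)`[3,1]->1
3: gid=0,tid=3
[1] (3*2+1,0) = (7,0)
row: 1 vs 7

buggy=1 correct=7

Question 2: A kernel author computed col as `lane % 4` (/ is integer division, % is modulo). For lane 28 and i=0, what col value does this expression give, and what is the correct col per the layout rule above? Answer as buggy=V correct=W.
`lane % 4`[28,0]->0
28: g=7,t=0
[0] (0*2+0,7) = (0,7)
col: 0 vs 7

buggy=0 correct=7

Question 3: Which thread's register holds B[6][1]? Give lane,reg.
c=1->g=1  r=6->t=3,b0=0
L=1*4+3=7  i=0=0

7,0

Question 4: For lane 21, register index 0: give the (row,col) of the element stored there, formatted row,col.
L=21->gid=21>>2=5, tid=21&3=1
[0]->row 1·2+0=2  col gid=5

2,5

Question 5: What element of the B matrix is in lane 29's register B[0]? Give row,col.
2,7

lane 29->29/4=7, 29 mod 4=1
i=0  r:2·1+0->2  c:7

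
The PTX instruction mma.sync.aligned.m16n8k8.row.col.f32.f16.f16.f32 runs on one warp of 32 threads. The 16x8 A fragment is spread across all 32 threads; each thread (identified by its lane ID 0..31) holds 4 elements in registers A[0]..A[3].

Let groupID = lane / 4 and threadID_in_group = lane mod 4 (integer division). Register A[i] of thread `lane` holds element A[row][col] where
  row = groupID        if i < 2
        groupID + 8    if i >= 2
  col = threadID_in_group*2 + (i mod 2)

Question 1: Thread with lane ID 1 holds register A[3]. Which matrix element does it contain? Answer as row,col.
lane 1=>1/4=0, 1 mod 4=1
i=3  r:0+8=>8  c:2·1+1=>3

8,3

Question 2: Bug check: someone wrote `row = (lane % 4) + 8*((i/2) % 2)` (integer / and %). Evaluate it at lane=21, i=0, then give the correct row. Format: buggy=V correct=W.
buggy=1 correct=5

`(lane % 4) + 8*((i/2) % 2)`[21,0]->1
lane 21: g=5 (21/4), t=1 (21%4)
i=0: r=5+0=5, c=1*2+0=2
row: 1 vs 5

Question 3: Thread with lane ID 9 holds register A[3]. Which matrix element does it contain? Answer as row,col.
10,3

lane 9: G=2 (9/4), T=1 (9%4)
i=3: r=2+8=10, c=1*2+1=3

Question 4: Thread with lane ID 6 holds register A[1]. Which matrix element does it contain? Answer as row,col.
L=6→G=6>>2=1, T=6&3=2
[1]→row 1+0=1  col 2·2+1=5

1,5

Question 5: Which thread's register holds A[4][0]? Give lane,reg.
r=4->g=4,rb=0  c=0->t=0,b0=0
L=4*4+0=16  i=0*2+0=0

16,0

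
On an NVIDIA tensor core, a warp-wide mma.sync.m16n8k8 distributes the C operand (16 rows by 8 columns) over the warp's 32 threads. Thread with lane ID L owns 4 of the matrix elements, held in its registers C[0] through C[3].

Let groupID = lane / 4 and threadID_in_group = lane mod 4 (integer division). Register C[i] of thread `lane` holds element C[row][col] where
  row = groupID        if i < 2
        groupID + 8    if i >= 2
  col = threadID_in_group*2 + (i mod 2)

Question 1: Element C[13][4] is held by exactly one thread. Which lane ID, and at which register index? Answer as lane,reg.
22,2

r=13⇒gr=5,Rb=1  c=4⇒th=2,odd=0
L=5*4+2=22  i=1*2+0=2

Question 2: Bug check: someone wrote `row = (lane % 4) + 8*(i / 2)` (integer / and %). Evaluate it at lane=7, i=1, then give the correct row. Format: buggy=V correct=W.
buggy=3 correct=1

`(lane % 4) + 8*(i / 2)`[7,1]->3
lane 7->7/4=1, 7 mod 4=3
i=1  r:1+0->1  c:2·3+1->7
row: 3 vs 1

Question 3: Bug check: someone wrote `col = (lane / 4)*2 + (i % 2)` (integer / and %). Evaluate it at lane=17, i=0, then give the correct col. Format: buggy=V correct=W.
buggy=8 correct=2

`(lane / 4)*2 + (i % 2)`[17,0]⇒8
17: gr=4,th=1
[0] (4+0,1*2+0) = (4,2)
col: 8 vs 2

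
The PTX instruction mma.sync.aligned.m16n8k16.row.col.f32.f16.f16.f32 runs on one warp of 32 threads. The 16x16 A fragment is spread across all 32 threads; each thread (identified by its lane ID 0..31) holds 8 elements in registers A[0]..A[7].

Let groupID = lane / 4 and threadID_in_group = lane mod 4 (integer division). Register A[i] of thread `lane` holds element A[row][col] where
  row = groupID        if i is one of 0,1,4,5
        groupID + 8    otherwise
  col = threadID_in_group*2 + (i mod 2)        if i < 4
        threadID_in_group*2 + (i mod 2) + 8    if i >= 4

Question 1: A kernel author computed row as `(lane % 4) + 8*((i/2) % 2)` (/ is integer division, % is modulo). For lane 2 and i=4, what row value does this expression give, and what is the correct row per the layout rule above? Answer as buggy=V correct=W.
`(lane % 4) + 8*((i/2) % 2)`[2,4]->2
2: g=0,t=2
[4] (0+0,2*2+0+8) = (0,12)
row: 2 vs 0

buggy=2 correct=0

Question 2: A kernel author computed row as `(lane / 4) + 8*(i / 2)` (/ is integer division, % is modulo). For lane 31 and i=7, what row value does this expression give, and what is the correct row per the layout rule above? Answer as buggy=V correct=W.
buggy=31 correct=15

`(lane / 4) + 8*(i / 2)`[31,7]->31
31: g=7,t=3
[7] (7+8,3*2+1+8) = (15,15)
row: 31 vs 15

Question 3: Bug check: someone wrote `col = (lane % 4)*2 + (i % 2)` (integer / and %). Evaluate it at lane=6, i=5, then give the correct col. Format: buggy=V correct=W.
`(lane % 4)*2 + (i % 2)`[6,5]⇒5
lane 6⇒6/4=1, 6 mod 4=2
i=5  r:1+0⇒1  c:2·2+1+8⇒13
col: 5 vs 13

buggy=5 correct=13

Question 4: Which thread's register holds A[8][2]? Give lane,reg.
r=8⇒gr=0,Rb=1  c=2⇒Cb=0,th=1,odd=0
L=0*4+1=1  i=0*4+1*2+0=2

1,2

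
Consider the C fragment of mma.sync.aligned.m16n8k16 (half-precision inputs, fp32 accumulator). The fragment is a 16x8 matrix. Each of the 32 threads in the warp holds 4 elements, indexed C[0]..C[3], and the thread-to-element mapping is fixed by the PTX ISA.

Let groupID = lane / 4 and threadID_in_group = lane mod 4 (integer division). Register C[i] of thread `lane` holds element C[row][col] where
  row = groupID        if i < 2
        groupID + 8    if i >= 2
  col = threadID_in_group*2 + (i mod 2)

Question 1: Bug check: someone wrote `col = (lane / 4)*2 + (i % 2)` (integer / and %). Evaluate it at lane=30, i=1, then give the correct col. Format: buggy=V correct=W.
`(lane / 4)*2 + (i % 2)`[30,1]⇒15
lane 30: gr=7 (30/4), th=2 (30%4)
i=1: r=7+0=7, c=2*2+1=5
col: 15 vs 5

buggy=15 correct=5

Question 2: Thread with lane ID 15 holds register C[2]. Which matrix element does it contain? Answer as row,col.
11,6

15: grp=3,tig=3
[2] (3+8,3*2+0) = (11,6)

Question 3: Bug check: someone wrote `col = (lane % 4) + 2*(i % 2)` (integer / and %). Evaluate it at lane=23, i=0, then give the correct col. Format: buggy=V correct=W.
`(lane % 4) + 2*(i % 2)`[23,0]->3
L=23->gid=23>>2=5, tid=23&3=3
[0]->row 5+0=5  col 3·2+0=6
col: 3 vs 6

buggy=3 correct=6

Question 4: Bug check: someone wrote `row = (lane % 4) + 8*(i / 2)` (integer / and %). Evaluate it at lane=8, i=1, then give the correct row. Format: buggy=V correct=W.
`(lane % 4) + 8*(i / 2)`[8,1]->0
lane 8: g=2 (8/4), t=0 (8%4)
i=1: r=2+0=2, c=0*2+1=1
row: 0 vs 2

buggy=0 correct=2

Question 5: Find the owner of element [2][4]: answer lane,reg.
r: 2->gid=2,r8=0  c: 4->tid=2,i&1=0
L=2*4+2=10  i=0*2+0=0

10,0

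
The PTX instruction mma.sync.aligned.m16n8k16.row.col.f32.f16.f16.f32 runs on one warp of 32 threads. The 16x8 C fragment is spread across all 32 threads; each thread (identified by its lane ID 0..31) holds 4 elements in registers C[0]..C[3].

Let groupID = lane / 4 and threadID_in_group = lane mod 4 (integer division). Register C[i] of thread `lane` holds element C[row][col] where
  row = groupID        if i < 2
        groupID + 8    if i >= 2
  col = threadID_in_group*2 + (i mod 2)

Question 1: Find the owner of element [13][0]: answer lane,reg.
20,2

r=13⇒gr=5,Rb=1  c=0⇒th=0,odd=0
L=5*4+0=20  i=1*2+0=2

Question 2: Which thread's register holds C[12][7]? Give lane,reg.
19,3

r=12⇒gr=4,Rb=1  c=7⇒th=3,odd=1
L=4*4+3=19  i=1*2+1=3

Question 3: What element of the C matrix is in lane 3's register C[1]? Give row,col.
0,7

lane 3: gr=0 (3/4), th=3 (3%4)
i=1: r=0+0=0, c=3*2+1=7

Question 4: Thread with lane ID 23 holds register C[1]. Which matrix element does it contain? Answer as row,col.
5,7

lane 23→23/4=5, 23 mod 4=3
i=1  r:5+0→5  c:2·3+1→7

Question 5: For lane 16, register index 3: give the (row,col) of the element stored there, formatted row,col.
12,1

16: g=4,t=0
[3] (4+8,0*2+1) = (12,1)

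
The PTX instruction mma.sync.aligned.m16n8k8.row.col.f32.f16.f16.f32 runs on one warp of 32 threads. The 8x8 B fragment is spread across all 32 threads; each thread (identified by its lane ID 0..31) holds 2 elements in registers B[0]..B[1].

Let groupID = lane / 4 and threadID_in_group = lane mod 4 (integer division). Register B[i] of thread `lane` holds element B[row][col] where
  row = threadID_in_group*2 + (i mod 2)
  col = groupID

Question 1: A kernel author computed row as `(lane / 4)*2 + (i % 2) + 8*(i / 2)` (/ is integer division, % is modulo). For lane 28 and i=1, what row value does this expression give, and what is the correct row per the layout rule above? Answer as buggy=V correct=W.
buggy=15 correct=1

`(lane / 4)*2 + (i % 2) + 8*(i / 2)`[28,1]->15
lane 28: gid=7 (28/4), tid=0 (28%4)
i=1: r=0*2+1=1, c=gid=7
row: 15 vs 1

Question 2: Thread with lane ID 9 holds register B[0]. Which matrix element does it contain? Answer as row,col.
9: gr=2,th=1
[0] (1*2+0,2) = (2,2)

2,2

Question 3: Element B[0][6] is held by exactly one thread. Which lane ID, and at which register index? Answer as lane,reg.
24,0

c:6=>grp=6  r:0=>tig=0,lo=0
L=6*4+0=24  i=0=0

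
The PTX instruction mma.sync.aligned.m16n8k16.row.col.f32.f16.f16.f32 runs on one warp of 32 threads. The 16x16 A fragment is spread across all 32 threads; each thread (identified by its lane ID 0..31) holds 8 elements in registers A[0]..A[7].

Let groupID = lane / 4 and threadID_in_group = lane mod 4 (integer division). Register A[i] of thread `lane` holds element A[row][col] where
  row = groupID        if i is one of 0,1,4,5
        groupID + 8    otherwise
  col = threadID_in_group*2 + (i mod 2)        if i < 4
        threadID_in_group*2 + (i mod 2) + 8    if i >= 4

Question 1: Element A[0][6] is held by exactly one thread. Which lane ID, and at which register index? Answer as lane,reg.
3,0

r=0->g=0,rb=0  c=6->cb=0,t=3,b0=0
L=0*4+3=3  i=0*4+0*2+0=0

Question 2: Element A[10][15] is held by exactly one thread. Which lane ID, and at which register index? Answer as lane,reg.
11,7

r:10=>grp=2,rB=1  c:15=>cB=1,tig=3,lo=1
L=2*4+3=11  i=1*4+1*2+1=7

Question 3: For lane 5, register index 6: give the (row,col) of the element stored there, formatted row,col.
lane 5->5/4=1, 5 mod 4=1
i=6  r:1+8->9  c:2·1+0+8->10

9,10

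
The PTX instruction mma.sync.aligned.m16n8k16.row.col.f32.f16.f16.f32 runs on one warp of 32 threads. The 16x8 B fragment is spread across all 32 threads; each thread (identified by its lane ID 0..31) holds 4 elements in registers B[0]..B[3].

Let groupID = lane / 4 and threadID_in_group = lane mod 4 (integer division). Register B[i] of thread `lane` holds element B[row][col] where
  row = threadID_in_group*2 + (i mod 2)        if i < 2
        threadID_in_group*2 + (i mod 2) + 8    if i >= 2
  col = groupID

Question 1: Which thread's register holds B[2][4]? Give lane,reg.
17,0

c=4->g=4  r=2->rb=0,t=1,b0=0
L=4*4+1=17  i=0*2+0=0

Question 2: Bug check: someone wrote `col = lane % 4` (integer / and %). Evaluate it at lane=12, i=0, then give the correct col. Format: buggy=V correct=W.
`lane % 4`[12,0]=>0
L=12=>grp=12>>2=3, tig=12&3=0
[0]=>row 0·2+0+0=0  col grp=3
col: 0 vs 3

buggy=0 correct=3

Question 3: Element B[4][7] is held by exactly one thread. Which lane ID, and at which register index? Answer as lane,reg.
c=7->g=7  r=4->rb=0,t=2,b0=0
L=7*4+2=30  i=0*2+0=0

30,0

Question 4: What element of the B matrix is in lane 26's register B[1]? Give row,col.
lane 26->26/4=6, 26 mod 4=2
i=1  r:2·2+1+0->5  c:6

5,6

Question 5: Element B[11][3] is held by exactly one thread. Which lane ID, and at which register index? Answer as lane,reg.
c: 3->gid=3  r: 11->r8=1,tid=1,i&1=1
L=3*4+1=13  i=1*2+1=3

13,3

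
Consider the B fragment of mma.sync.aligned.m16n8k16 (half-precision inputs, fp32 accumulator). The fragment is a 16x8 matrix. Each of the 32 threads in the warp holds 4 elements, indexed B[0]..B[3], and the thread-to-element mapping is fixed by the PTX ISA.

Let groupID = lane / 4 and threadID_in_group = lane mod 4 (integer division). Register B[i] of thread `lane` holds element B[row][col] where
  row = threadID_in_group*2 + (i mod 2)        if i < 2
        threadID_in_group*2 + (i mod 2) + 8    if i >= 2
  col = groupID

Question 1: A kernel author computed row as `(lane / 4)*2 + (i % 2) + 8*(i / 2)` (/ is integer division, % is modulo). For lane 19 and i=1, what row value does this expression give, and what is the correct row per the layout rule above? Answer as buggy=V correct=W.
`(lane / 4)*2 + (i % 2) + 8*(i / 2)`[19,1]->9
19: gid=4,tid=3
[1] (3*2+1+0,4) = (7,4)
row: 9 vs 7

buggy=9 correct=7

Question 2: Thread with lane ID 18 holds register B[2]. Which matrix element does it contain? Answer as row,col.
12,4

L=18->gid=18>>2=4, tid=18&3=2
[2]->row 2·2+0+8=12  col gid=4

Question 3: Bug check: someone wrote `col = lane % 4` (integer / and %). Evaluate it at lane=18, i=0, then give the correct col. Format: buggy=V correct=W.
`lane % 4`[18,0]=>2
L=18=>grp=18>>2=4, tig=18&3=2
[0]=>row 2·2+0+0=4  col grp=4
col: 2 vs 4

buggy=2 correct=4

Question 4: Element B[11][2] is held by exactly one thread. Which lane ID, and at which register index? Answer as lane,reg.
9,3

c=2→G=2  r=11→rhi=1,T=1,p=1
L=2*4+1=9  i=1*2+1=3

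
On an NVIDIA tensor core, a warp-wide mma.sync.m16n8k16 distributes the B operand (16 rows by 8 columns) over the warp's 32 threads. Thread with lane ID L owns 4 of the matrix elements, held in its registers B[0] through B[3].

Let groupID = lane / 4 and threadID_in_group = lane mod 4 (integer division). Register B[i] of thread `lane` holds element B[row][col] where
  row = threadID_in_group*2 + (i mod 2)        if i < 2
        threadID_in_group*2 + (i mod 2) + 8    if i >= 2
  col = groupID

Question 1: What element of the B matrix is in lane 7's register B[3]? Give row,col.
15,1

L=7⇒gr=7>>2=1, th=7&3=3
[3]⇒row 3·2+1+8=15  col gr=1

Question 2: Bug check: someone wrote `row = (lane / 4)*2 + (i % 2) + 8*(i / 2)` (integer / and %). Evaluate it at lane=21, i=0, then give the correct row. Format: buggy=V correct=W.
buggy=10 correct=2

`(lane / 4)*2 + (i % 2) + 8*(i / 2)`[21,0]=>10
21: grp=5,tig=1
[0] (1*2+0+0,5) = (2,5)
row: 10 vs 2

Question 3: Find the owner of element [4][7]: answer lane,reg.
30,0

c=7⇒gr=7  r=4⇒Rb=0,th=2,odd=0
L=7*4+2=30  i=0*2+0=0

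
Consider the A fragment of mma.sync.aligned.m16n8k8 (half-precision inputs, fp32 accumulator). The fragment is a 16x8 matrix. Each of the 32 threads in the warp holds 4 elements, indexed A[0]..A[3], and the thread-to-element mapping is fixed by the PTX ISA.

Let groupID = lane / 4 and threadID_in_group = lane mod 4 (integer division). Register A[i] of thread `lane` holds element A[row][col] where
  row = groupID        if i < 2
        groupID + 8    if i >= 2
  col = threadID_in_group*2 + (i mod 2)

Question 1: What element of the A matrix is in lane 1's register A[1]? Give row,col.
1: g=0,t=1
[1] (0+0,1*2+1) = (0,3)

0,3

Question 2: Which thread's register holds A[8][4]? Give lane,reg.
r:8=>grp=0,rB=1  c:4=>tig=2,lo=0
L=0*4+2=2  i=1*2+0=2

2,2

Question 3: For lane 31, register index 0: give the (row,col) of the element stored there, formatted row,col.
7,6

lane 31: grp=7 (31/4), tig=3 (31%4)
i=0: r=7+0=7, c=3*2+0=6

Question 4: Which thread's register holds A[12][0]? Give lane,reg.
r: 12->gid=4,r8=1  c: 0->tid=0,i&1=0
L=4*4+0=16  i=1*2+0=2

16,2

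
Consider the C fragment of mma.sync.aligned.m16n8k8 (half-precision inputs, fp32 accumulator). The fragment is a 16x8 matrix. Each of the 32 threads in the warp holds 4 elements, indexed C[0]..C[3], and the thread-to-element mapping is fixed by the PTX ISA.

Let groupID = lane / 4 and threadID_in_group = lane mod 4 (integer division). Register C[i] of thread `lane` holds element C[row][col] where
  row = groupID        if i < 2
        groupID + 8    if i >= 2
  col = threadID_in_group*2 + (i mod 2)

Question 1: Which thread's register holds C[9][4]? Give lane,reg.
6,2

r:9=>grp=1,rB=1  c:4=>tig=2,lo=0
L=1*4+2=6  i=1*2+0=2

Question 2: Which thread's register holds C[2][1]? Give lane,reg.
r=2->g=2,rb=0  c=1->t=0,b0=1
L=2*4+0=8  i=0*2+1=1

8,1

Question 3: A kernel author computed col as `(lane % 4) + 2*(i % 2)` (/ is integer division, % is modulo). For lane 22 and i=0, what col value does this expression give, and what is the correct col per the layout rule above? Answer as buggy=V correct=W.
`(lane % 4) + 2*(i % 2)`[22,0]⇒2
22: gr=5,th=2
[0] (5+0,2*2+0) = (5,4)
col: 2 vs 4

buggy=2 correct=4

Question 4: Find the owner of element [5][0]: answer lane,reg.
20,0

r=5⇒gr=5,Rb=0  c=0⇒th=0,odd=0
L=5*4+0=20  i=0*2+0=0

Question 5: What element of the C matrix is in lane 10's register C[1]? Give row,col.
2,5

lane 10->10/4=2, 10 mod 4=2
i=1  r:2+0->2  c:2·2+1->5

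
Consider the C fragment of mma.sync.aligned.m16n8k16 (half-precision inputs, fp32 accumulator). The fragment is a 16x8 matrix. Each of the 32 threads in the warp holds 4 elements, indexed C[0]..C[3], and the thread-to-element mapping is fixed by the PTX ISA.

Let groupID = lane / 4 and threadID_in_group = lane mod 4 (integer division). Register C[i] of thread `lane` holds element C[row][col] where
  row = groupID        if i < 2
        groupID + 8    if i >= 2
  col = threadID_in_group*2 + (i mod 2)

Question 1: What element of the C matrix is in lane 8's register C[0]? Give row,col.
lane 8: grp=2 (8/4), tig=0 (8%4)
i=0: r=2+0=2, c=0*2+0=0

2,0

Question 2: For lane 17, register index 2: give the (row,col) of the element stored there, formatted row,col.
lane 17: grp=4 (17/4), tig=1 (17%4)
i=2: r=4+8=12, c=1*2+0=2

12,2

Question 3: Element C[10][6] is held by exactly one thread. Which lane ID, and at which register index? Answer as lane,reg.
11,2

r: 10->gid=2,r8=1  c: 6->tid=3,i&1=0
L=2*4+3=11  i=1*2+0=2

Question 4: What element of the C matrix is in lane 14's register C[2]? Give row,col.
11,4

lane 14->14/4=3, 14 mod 4=2
i=2  r:3+8->11  c:2·2+0->4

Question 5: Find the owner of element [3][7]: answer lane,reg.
r:3=>grp=3,rB=0  c:7=>tig=3,lo=1
L=3*4+3=15  i=0*2+1=1

15,1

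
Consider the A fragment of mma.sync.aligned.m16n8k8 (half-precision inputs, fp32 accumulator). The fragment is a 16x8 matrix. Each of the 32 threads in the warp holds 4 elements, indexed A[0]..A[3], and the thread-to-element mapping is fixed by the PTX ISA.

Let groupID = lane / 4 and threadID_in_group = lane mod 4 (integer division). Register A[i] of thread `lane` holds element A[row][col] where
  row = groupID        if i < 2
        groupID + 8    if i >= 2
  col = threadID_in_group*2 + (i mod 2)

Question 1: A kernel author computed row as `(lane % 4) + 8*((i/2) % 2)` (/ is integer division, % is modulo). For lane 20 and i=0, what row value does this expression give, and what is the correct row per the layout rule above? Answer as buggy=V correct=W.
`(lane % 4) + 8*((i/2) % 2)`[20,0]⇒0
20: gr=5,th=0
[0] (5+0,0*2+0) = (5,0)
row: 0 vs 5

buggy=0 correct=5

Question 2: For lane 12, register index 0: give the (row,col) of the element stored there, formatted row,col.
L=12->g=12>>2=3, t=12&3=0
[0]->row 3+0=3  col 0·2+0=0

3,0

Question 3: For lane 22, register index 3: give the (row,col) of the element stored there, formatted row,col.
lane 22→22/4=5, 22 mod 4=2
i=3  r:5+8→13  c:2·2+1→5

13,5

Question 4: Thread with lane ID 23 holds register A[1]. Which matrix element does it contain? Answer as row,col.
lane 23->23/4=5, 23 mod 4=3
i=1  r:5+0->5  c:2·3+1->7

5,7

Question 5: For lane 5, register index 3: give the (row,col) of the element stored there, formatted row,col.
9,3

5: g=1,t=1
[3] (1+8,1*2+1) = (9,3)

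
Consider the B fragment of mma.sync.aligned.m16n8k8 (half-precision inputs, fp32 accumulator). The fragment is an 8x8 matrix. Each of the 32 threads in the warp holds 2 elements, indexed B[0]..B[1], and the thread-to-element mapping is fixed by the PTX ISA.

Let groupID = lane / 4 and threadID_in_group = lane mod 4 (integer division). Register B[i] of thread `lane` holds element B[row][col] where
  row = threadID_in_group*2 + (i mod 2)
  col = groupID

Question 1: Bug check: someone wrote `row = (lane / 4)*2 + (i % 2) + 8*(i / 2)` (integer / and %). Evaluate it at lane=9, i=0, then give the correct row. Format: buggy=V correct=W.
buggy=4 correct=2

`(lane / 4)*2 + (i % 2) + 8*(i / 2)`[9,0]->4
L=9->g=9>>2=2, t=9&3=1
[0]->row 1·2+0=2  col g=2
row: 4 vs 2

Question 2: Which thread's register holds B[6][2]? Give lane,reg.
11,0

c=2⇒gr=2  r=6⇒th=3,odd=0
L=2*4+3=11  i=0=0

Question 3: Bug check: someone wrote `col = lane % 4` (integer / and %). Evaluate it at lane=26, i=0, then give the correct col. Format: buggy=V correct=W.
buggy=2 correct=6

`lane % 4`[26,0]->2
lane 26->26/4=6, 26 mod 4=2
i=0  r:2·2+0->4  c:6
col: 2 vs 6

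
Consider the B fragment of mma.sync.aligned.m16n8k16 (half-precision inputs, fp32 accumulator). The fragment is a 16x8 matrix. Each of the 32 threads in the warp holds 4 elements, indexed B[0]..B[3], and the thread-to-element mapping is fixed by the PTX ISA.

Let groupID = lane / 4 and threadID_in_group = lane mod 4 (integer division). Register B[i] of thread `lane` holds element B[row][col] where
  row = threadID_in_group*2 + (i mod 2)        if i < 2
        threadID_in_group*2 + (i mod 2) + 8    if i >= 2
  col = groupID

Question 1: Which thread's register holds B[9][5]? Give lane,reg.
c=5→G=5  r=9→rhi=1,T=0,p=1
L=5*4+0=20  i=1*2+1=3

20,3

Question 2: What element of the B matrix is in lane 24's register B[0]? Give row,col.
lane 24→24/4=6, 24 mod 4=0
i=0  r:2·0+0+0→0  c:6

0,6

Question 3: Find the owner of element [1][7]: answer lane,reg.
c: 7->gid=7  r: 1->r8=0,tid=0,i&1=1
L=7*4+0=28  i=0*2+1=1

28,1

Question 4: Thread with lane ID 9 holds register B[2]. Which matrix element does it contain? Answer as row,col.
10,2

L=9⇒gr=9>>2=2, th=9&3=1
[2]⇒row 1·2+0+8=10  col gr=2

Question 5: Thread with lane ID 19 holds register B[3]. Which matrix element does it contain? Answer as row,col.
19: gid=4,tid=3
[3] (3*2+1+8,4) = (15,4)

15,4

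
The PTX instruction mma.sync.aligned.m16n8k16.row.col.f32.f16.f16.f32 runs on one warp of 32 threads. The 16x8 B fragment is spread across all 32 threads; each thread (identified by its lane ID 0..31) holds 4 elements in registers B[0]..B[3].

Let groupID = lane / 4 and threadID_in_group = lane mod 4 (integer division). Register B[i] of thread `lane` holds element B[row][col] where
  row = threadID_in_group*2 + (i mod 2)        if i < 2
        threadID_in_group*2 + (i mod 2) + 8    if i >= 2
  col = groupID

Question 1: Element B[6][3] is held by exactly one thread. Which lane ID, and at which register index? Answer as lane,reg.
15,0

c=3⇒gr=3  r=6⇒Rb=0,th=3,odd=0
L=3*4+3=15  i=0*2+0=0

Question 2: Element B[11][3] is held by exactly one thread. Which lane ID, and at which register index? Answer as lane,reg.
c=3⇒gr=3  r=11⇒Rb=1,th=1,odd=1
L=3*4+1=13  i=1*2+1=3

13,3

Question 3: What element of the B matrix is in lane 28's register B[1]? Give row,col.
L=28⇒gr=28>>2=7, th=28&3=0
[1]⇒row 0·2+1+0=1  col gr=7

1,7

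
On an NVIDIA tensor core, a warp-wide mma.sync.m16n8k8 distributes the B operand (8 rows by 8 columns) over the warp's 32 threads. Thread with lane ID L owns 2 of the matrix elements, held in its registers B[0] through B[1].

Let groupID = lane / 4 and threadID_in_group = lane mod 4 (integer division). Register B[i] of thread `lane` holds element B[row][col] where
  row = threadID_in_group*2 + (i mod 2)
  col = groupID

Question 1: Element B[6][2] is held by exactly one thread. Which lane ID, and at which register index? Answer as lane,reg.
11,0

c=2->g=2  r=6->t=3,b0=0
L=2*4+3=11  i=0=0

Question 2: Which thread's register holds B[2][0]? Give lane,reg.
c=0→G=0  r=2→T=1,p=0
L=0*4+1=1  i=0=0

1,0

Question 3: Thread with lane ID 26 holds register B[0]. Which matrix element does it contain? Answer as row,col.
4,6

26: G=6,T=2
[0] (2*2+0,6) = (4,6)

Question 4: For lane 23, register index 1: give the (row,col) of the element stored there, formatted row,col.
7,5

lane 23: gr=5 (23/4), th=3 (23%4)
i=1: r=3*2+1=7, c=gr=5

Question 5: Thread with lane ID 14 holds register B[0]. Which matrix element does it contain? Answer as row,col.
4,3

lane 14->14/4=3, 14 mod 4=2
i=0  r:2·2+0->4  c:3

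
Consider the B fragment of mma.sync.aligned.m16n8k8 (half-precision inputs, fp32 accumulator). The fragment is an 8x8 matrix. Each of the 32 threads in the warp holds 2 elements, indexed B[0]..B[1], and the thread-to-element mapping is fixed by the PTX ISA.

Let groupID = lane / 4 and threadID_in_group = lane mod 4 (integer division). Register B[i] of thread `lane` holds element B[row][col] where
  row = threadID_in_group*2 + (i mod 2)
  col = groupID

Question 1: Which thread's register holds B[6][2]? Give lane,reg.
c=2->g=2  r=6->t=3,b0=0
L=2*4+3=11  i=0=0

11,0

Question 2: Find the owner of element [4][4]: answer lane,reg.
c=4->g=4  r=4->t=2,b0=0
L=4*4+2=18  i=0=0

18,0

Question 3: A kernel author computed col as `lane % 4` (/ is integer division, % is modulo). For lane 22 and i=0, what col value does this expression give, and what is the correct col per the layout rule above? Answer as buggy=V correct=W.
`lane % 4`[22,0]=>2
lane 22=>22/4=5, 22 mod 4=2
i=0  r:2·2+0=>4  c:5
col: 2 vs 5

buggy=2 correct=5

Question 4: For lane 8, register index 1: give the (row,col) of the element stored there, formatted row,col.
1,2

lane 8: g=2 (8/4), t=0 (8%4)
i=1: r=0*2+1=1, c=g=2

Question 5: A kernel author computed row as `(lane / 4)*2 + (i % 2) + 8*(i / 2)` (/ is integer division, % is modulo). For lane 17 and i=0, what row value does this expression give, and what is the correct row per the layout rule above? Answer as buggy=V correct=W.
buggy=8 correct=2

`(lane / 4)*2 + (i % 2) + 8*(i / 2)`[17,0]->8
L=17->g=17>>2=4, t=17&3=1
[0]->row 1·2+0=2  col g=4
row: 8 vs 2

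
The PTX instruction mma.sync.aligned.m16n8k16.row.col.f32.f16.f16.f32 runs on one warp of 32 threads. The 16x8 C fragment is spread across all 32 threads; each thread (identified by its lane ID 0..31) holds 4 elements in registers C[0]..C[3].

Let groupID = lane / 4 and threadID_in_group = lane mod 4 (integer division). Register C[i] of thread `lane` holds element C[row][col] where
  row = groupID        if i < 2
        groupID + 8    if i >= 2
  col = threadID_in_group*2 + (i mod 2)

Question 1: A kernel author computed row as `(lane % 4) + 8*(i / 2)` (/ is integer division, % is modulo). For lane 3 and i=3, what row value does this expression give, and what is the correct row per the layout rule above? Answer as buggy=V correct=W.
`(lane % 4) + 8*(i / 2)`[3,3]->11
L=3->g=3>>2=0, t=3&3=3
[3]->row 0+8=8  col 3·2+1=7
row: 11 vs 8

buggy=11 correct=8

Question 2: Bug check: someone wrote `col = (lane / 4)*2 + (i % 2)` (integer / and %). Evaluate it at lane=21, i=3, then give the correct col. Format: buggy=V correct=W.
buggy=11 correct=3

`(lane / 4)*2 + (i % 2)`[21,3]->11
L=21->gid=21>>2=5, tid=21&3=1
[3]->row 5+8=13  col 1·2+1=3
col: 11 vs 3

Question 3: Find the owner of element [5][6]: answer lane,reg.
23,0

r=5->g=5,rb=0  c=6->t=3,b0=0
L=5*4+3=23  i=0*2+0=0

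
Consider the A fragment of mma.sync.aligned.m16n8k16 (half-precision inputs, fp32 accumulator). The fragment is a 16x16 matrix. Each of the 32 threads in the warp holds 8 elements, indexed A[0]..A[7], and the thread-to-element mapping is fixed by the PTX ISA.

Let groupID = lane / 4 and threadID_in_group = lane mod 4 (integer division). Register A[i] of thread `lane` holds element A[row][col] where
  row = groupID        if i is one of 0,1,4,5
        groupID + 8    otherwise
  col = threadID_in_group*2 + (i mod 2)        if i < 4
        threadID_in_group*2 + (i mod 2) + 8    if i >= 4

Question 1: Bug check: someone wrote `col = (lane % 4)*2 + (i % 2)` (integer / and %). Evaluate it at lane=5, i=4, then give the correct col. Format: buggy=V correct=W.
buggy=2 correct=10

`(lane % 4)*2 + (i % 2)`[5,4]->2
lane 5: gid=1 (5/4), tid=1 (5%4)
i=4: r=1+0=1, c=1*2+0+8=10
col: 2 vs 10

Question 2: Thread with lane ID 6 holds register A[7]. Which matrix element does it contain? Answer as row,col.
6: gid=1,tid=2
[7] (1+8,2*2+1+8) = (9,13)

9,13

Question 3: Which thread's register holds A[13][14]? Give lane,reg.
23,6

r=13→G=5,rhi=1  c=14→chi=1,T=3,p=0
L=5*4+3=23  i=1*4+1*2+0=6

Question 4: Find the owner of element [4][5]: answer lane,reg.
r:4=>grp=4,rB=0  c:5=>cB=0,tig=2,lo=1
L=4*4+2=18  i=0*4+0*2+1=1

18,1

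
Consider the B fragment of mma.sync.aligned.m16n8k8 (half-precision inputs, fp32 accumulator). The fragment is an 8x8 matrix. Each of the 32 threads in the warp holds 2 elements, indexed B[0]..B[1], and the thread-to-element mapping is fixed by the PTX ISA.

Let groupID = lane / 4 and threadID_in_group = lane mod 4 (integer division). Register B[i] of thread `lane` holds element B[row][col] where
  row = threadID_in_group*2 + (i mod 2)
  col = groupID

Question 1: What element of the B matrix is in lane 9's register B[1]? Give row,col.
3,2

lane 9: g=2 (9/4), t=1 (9%4)
i=1: r=1*2+1=3, c=g=2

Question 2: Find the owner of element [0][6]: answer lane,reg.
c:6=>grp=6  r:0=>tig=0,lo=0
L=6*4+0=24  i=0=0

24,0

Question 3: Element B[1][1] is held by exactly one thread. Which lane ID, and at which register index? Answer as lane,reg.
c:1=>grp=1  r:1=>tig=0,lo=1
L=1*4+0=4  i=1=1

4,1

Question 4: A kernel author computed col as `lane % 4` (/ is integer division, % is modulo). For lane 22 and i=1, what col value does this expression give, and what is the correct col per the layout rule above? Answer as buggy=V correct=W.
`lane % 4`[22,1]⇒2
lane 22: gr=5 (22/4), th=2 (22%4)
i=1: r=2*2+1=5, c=gr=5
col: 2 vs 5

buggy=2 correct=5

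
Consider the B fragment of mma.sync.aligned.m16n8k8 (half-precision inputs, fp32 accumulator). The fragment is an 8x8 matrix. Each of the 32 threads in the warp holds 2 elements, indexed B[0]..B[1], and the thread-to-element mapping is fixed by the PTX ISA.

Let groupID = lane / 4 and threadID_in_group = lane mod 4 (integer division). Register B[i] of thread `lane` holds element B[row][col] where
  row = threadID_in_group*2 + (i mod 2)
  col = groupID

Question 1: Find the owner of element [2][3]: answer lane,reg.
c:3=>grp=3  r:2=>tig=1,lo=0
L=3*4+1=13  i=0=0

13,0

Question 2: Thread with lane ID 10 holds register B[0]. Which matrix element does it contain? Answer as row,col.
lane 10⇒10/4=2, 10 mod 4=2
i=0  r:2·2+0⇒4  c:2

4,2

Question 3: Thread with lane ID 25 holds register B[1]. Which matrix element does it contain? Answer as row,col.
lane 25->25/4=6, 25 mod 4=1
i=1  r:2·1+1->3  c:6

3,6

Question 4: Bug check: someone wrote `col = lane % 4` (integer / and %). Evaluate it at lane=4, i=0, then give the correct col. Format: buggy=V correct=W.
`lane % 4`[4,0]=>0
4: grp=1,tig=0
[0] (0*2+0,1) = (0,1)
col: 0 vs 1

buggy=0 correct=1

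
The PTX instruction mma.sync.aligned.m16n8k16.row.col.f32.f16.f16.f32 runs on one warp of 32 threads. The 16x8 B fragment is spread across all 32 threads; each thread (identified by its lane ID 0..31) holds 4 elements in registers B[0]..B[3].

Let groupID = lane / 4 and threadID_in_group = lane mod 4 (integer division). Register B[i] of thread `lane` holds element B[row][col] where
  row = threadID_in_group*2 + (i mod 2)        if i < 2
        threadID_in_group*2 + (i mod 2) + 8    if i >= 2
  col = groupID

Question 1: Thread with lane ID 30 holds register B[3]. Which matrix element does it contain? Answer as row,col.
13,7

L=30->g=30>>2=7, t=30&3=2
[3]->row 2·2+1+8=13  col g=7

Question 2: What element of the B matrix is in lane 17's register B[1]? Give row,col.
3,4

17: g=4,t=1
[1] (1*2+1+0,4) = (3,4)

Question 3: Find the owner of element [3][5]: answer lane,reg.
c:5=>grp=5  r:3=>rB=0,tig=1,lo=1
L=5*4+1=21  i=0*2+1=1

21,1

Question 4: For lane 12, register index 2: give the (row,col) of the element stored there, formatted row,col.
8,3

lane 12: grp=3 (12/4), tig=0 (12%4)
i=2: r=0*2+0+8=8, c=grp=3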